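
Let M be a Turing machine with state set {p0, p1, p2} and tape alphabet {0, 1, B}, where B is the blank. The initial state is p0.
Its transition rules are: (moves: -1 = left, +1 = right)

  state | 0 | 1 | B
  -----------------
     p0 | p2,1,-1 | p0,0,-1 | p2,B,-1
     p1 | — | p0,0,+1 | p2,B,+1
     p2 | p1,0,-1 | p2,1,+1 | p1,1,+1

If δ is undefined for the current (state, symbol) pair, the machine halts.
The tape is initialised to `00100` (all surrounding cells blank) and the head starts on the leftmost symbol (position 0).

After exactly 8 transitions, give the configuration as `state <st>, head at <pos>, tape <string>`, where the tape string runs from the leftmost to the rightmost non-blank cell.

p0 | BB[0]0100   read 0 → write 1, move -1, go to p2
p2 | B[B]10100   read B → write 1, move +1, go to p1
p1 | B1[1]0100   read 1 → write 0, move +1, go to p0
p0 | B10[0]100   read 0 → write 1, move -1, go to p2
p2 | B1[0]1100   read 0 → write 0, move -1, go to p1
p1 | B[1]01100   read 1 → write 0, move +1, go to p0
p0 | B0[0]1100   read 0 → write 1, move -1, go to p2
p2 | B[0]11100   read 0 → write 0, move -1, go to p1
p1 | [B]011100
After 8 steps: state p1, head at -2, tape 011100.

state p1, head at -2, tape 011100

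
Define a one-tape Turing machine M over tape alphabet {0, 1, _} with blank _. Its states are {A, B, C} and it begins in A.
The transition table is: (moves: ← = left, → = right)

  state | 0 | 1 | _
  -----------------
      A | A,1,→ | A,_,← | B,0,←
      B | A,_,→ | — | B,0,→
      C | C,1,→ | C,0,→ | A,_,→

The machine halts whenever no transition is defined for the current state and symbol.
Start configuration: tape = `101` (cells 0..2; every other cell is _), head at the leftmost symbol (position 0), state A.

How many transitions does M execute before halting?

A | __[1]01   read 1 → write _, move ←, go to A
A | _[_]_01   read _ → write 0, move ←, go to B
B | [_]0_01   read _ → write 0, move →, go to B
B | 0[0]_01   read 0 → write _, move →, go to A
A | 0_[_]01   read _ → write 0, move ←, go to B
B | 0[_]001   read _ → write 0, move →, go to B
B | 00[0]01   read 0 → write _, move →, go to A
A | 00_[0]1   read 0 → write 1, move →, go to A
A | 00_1[1]   read 1 → write _, move ←, go to A
A | 00_[1]_   read 1 → write _, move ←, go to A
A | 00[_]__   read _ → write 0, move ←, go to B
B | 0[0]0__   read 0 → write _, move →, go to A
A | 0_[0]__   read 0 → write 1, move →, go to A
A | 0_1[_]_   read _ → write 0, move ←, go to B
B | 0_[1]0_
M halts after 14 transitions.

14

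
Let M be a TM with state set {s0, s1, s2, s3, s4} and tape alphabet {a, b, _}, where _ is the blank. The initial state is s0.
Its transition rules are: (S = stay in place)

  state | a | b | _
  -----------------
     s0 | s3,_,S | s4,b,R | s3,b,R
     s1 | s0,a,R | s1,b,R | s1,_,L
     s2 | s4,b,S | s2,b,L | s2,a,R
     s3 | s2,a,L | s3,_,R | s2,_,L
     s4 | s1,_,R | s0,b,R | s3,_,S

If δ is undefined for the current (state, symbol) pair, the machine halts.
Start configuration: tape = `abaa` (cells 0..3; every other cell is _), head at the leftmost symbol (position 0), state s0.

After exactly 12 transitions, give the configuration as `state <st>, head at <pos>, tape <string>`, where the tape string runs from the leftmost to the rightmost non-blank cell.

state s2, head at 4, tape abb_ab

s0 | _[a]baa__   read a → write _, move S, go to s3
s3 | _[_]baa__   read _ → write _, move L, go to s2
s2 | [_]_baa__   read _ → write a, move R, go to s2
s2 | a[_]baa__   read _ → write a, move R, go to s2
s2 | aa[b]aa__   read b → write b, move L, go to s2
s2 | a[a]baa__   read a → write b, move S, go to s4
s4 | a[b]baa__   read b → write b, move R, go to s0
s0 | ab[b]aa__   read b → write b, move R, go to s4
s4 | abb[a]a__   read a → write _, move R, go to s1
s1 | abb_[a]__   read a → write a, move R, go to s0
s0 | abb_a[_]_   read _ → write b, move R, go to s3
s3 | abb_ab[_]   read _ → write _, move L, go to s2
s2 | abb_a[b]_
After 12 steps: state s2, head at 4, tape abb_ab.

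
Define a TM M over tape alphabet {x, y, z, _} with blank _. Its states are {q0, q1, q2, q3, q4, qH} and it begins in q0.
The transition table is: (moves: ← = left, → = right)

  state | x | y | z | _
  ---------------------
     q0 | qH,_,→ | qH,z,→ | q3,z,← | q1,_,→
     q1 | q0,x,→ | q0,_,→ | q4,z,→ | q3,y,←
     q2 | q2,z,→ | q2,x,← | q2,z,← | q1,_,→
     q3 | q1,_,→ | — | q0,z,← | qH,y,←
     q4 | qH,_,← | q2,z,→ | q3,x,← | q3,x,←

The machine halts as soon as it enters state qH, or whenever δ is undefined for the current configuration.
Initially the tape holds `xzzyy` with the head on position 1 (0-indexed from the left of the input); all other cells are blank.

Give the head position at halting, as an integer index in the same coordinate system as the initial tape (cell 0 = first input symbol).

q0 | x[z]zyy   read z → write z, move ←, go to q3
q3 | [x]zzyy   read x → write _, move →, go to q1
q1 | _[z]zyy   read z → write z, move →, go to q4
q4 | _z[z]yy   read z → write x, move ←, go to q3
q3 | _[z]xyy   read z → write z, move ←, go to q0
q0 | [_]zxyy   read _ → write _, move →, go to q1
q1 | _[z]xyy   read z → write z, move →, go to q4
q4 | _z[x]yy   read x → write _, move ←, go to qH
qH | _[z]_yy
At halt the head is at cell 1.

1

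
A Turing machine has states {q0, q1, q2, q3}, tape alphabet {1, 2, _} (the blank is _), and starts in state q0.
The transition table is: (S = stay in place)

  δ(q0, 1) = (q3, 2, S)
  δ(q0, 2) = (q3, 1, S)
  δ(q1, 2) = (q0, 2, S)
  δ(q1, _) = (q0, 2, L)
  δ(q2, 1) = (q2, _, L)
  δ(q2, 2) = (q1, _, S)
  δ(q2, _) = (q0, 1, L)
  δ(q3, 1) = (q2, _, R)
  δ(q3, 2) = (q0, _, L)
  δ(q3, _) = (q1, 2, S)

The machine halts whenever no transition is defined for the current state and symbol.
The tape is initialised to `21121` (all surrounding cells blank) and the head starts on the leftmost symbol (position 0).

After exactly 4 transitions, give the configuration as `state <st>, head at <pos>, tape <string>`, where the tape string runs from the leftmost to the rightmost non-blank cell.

state q0, head at -1, tape 1_121

state=q0 head=0 tape=_[2]1121   (q0,2)→(q3,1,S)
state=q3 head=0 tape=_[1]1121   (q3,1)→(q2,_,R)
state=q2 head=1 tape=__[1]121   (q2,1)→(q2,_,L)
state=q2 head=0 tape=_[_]_121   (q2,_)→(q0,1,L)
state=q0 head=-1 tape=[_]1_121
After 4 steps: state q0, head at -1, tape 1_121.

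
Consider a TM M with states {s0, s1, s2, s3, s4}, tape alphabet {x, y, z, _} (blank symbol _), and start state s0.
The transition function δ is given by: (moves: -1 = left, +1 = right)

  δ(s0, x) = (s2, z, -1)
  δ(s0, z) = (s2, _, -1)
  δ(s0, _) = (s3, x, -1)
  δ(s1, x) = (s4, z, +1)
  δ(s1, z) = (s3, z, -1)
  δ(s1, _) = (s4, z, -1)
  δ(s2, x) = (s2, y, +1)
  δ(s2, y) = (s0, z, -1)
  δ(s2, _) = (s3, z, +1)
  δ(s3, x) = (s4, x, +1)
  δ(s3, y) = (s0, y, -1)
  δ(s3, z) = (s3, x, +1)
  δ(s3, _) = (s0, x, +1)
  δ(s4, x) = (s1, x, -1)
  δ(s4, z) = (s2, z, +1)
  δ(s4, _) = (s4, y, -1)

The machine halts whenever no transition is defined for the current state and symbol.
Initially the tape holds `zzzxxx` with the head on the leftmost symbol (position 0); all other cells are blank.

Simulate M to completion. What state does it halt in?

s0 | _[z]zzxxx____   read z → write _, move -1, go to s2
s2 | [_]_zzxxx____   read _ → write z, move +1, go to s3
s3 | z[_]zzxxx____   read _ → write x, move +1, go to s0
s0 | zx[z]zxxx____   read z → write _, move -1, go to s2
s2 | z[x]_zxxx____   read x → write y, move +1, go to s2
s2 | zy[_]zxxx____   read _ → write z, move +1, go to s3
s3 | zyz[z]xxx____   read z → write x, move +1, go to s3
s3 | zyzx[x]xx____   read x → write x, move +1, go to s4
s4 | zyzxx[x]x____   read x → write x, move -1, go to s1
s1 | zyzx[x]xx____   read x → write z, move +1, go to s4
s4 | zyzxz[x]x____   read x → write x, move -1, go to s1
s1 | zyzx[z]xx____   read z → write z, move -1, go to s3
s3 | zyz[x]zxx____   read x → write x, move +1, go to s4
s4 | zyzx[z]xx____   read z → write z, move +1, go to s2
s2 | zyzxz[x]x____   read x → write y, move +1, go to s2
s2 | zyzxzy[x]____   read x → write y, move +1, go to s2
s2 | zyzxzyy[_]___   read _ → write z, move +1, go to s3
s3 | zyzxzyyz[_]__   read _ → write x, move +1, go to s0
s0 | zyzxzyyzx[_]_   read _ → write x, move -1, go to s3
s3 | zyzxzyyz[x]x_   read x → write x, move +1, go to s4
s4 | zyzxzyyzx[x]_   read x → write x, move -1, go to s1
s1 | zyzxzyyz[x]x_   read x → write z, move +1, go to s4
s4 | zyzxzyyzz[x]_   read x → write x, move -1, go to s1
s1 | zyzxzyyz[z]x_   read z → write z, move -1, go to s3
s3 | zyzxzyy[z]zx_   read z → write x, move +1, go to s3
s3 | zyzxzyyx[z]x_   read z → write x, move +1, go to s3
s3 | zyzxzyyxx[x]_   read x → write x, move +1, go to s4
s4 | zyzxzyyxxx[_]   read _ → write y, move -1, go to s4
s4 | zyzxzyyxx[x]y   read x → write x, move -1, go to s1
s1 | zyzxzyyx[x]xy   read x → write z, move +1, go to s4
s4 | zyzxzyyxz[x]y   read x → write x, move -1, go to s1
s1 | zyzxzyyx[z]xy   read z → write z, move -1, go to s3
s3 | zyzxzyy[x]zxy   read x → write x, move +1, go to s4
s4 | zyzxzyyx[z]xy   read z → write z, move +1, go to s2
s2 | zyzxzyyxz[x]y   read x → write y, move +1, go to s2
s2 | zyzxzyyxzy[y]   read y → write z, move -1, go to s0
s0 | zyzxzyyxz[y]z
No transition is defined for (s0, y); M halts in state s0.

s0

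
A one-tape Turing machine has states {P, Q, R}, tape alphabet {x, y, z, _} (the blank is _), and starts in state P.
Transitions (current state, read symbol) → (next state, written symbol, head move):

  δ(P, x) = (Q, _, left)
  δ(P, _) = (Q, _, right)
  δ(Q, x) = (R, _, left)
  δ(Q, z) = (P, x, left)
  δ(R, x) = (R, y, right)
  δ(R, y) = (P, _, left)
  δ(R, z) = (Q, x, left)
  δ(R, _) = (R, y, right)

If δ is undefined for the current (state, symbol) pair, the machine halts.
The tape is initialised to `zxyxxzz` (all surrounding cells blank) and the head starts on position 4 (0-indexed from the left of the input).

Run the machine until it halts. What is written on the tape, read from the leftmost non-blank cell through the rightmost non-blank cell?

yyyyyyxz

state=P head=4 tape=_zxyx[x]zz   (P,x)→(Q,_,left)
state=Q head=3 tape=_zxy[x]_zz   (Q,x)→(R,_,left)
state=R head=2 tape=_zx[y]__zz   (R,y)→(P,_,left)
state=P head=1 tape=_z[x]___zz   (P,x)→(Q,_,left)
state=Q head=0 tape=_[z]____zz   (Q,z)→(P,x,left)
state=P head=-1 tape=[_]x____zz   (P,_)→(Q,_,right)
state=Q head=0 tape=_[x]____zz   (Q,x)→(R,_,left)
state=R head=-1 tape=[_]_____zz   (R,_)→(R,y,right)
state=R head=0 tape=y[_]____zz   (R,_)→(R,y,right)
state=R head=1 tape=yy[_]___zz   (R,_)→(R,y,right)
state=R head=2 tape=yyy[_]__zz   (R,_)→(R,y,right)
state=R head=3 tape=yyyy[_]_zz   (R,_)→(R,y,right)
state=R head=4 tape=yyyyy[_]zz   (R,_)→(R,y,right)
state=R head=5 tape=yyyyyy[z]z   (R,z)→(Q,x,left)
state=Q head=4 tape=yyyyy[y]xz
The non-blank tape span at halt is yyyyyyxz.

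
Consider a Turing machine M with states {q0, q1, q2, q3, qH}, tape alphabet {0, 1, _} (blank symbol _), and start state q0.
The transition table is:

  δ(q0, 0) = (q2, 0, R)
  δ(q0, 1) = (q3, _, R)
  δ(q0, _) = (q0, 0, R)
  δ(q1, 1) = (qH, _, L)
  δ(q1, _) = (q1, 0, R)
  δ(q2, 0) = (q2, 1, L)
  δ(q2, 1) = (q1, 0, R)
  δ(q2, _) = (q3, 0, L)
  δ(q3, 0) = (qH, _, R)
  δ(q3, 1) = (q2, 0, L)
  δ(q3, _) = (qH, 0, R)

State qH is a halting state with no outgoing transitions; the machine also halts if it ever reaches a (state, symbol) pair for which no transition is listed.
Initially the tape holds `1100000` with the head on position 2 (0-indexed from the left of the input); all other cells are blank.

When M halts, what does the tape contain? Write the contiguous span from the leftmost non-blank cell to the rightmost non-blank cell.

state=q0 head=2 tape=11[0]0000   (q0,0)→(q2,0,R)
state=q2 head=3 tape=110[0]000   (q2,0)→(q2,1,L)
state=q2 head=2 tape=11[0]1000   (q2,0)→(q2,1,L)
state=q2 head=1 tape=1[1]11000   (q2,1)→(q1,0,R)
state=q1 head=2 tape=10[1]1000   (q1,1)→(qH,_,L)
state=qH head=1 tape=1[0]_1000
The non-blank tape span at halt is 10_1000.

10_1000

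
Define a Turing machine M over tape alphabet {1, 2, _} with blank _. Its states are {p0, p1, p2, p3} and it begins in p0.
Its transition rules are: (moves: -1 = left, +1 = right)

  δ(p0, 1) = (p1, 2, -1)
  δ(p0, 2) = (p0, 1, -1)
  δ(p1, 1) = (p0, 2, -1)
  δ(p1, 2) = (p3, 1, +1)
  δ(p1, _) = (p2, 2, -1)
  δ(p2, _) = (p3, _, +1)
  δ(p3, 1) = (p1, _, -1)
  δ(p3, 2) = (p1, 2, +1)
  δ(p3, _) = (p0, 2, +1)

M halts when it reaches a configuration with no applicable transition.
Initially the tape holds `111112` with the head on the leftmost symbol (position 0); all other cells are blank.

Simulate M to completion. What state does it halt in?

state=p0 head=0 tape=__[1]11112   (p0,1)→(p1,2,-1)
state=p1 head=-1 tape=_[_]211112   (p1,_)→(p2,2,-1)
state=p2 head=-2 tape=[_]2211112   (p2,_)→(p3,_,+1)
state=p3 head=-1 tape=_[2]211112   (p3,2)→(p1,2,+1)
state=p1 head=0 tape=_2[2]11112   (p1,2)→(p3,1,+1)
state=p3 head=1 tape=_21[1]1112   (p3,1)→(p1,_,-1)
state=p1 head=0 tape=_2[1]_1112   (p1,1)→(p0,2,-1)
state=p0 head=-1 tape=_[2]2_1112   (p0,2)→(p0,1,-1)
state=p0 head=-2 tape=[_]12_1112
No transition is defined for (p0, _); M halts in state p0.

p0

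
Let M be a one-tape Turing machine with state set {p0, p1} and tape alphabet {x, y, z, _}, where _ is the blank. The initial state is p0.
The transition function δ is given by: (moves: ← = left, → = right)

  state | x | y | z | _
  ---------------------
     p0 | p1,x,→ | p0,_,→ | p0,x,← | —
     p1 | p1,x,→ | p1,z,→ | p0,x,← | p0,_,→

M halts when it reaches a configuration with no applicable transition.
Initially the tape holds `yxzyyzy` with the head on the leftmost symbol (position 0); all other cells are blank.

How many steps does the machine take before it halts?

16

state=p0 head=0 tape=[y]xzyyzy__   (p0,y)→(p0,_,→)
state=p0 head=1 tape=_[x]zyyzy__   (p0,x)→(p1,x,→)
state=p1 head=2 tape=_x[z]yyzy__   (p1,z)→(p0,x,←)
state=p0 head=1 tape=_[x]xyyzy__   (p0,x)→(p1,x,→)
state=p1 head=2 tape=_x[x]yyzy__   (p1,x)→(p1,x,→)
state=p1 head=3 tape=_xx[y]yzy__   (p1,y)→(p1,z,→)
state=p1 head=4 tape=_xxz[y]zy__   (p1,y)→(p1,z,→)
state=p1 head=5 tape=_xxzz[z]y__   (p1,z)→(p0,x,←)
state=p0 head=4 tape=_xxz[z]xy__   (p0,z)→(p0,x,←)
state=p0 head=3 tape=_xx[z]xxy__   (p0,z)→(p0,x,←)
state=p0 head=2 tape=_x[x]xxxy__   (p0,x)→(p1,x,→)
state=p1 head=3 tape=_xx[x]xxy__   (p1,x)→(p1,x,→)
state=p1 head=4 tape=_xxx[x]xy__   (p1,x)→(p1,x,→)
state=p1 head=5 tape=_xxxx[x]y__   (p1,x)→(p1,x,→)
state=p1 head=6 tape=_xxxxx[y]__   (p1,y)→(p1,z,→)
state=p1 head=7 tape=_xxxxxz[_]_   (p1,_)→(p0,_,→)
state=p0 head=8 tape=_xxxxxz_[_]
M halts after 16 transitions.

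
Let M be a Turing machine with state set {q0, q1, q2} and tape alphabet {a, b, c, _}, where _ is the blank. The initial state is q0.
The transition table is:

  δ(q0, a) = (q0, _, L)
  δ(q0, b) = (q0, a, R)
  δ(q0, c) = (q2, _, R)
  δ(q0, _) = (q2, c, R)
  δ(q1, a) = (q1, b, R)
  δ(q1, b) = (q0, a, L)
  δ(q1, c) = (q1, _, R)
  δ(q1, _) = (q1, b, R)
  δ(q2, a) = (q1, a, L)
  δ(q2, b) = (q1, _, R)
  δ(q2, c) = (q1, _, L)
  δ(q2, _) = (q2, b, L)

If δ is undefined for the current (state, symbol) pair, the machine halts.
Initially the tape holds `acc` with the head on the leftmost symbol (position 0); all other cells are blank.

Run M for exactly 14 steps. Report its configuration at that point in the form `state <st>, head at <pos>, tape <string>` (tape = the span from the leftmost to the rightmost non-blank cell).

state=q0 head=0 tape=__[a]cc   (q0,a)→(q0,_,L)
state=q0 head=-1 tape=_[_]_cc   (q0,_)→(q2,c,R)
state=q2 head=0 tape=_c[_]cc   (q2,_)→(q2,b,L)
state=q2 head=-1 tape=_[c]bcc   (q2,c)→(q1,_,L)
state=q1 head=-2 tape=[_]_bcc   (q1,_)→(q1,b,R)
state=q1 head=-1 tape=b[_]bcc   (q1,_)→(q1,b,R)
state=q1 head=0 tape=bb[b]cc   (q1,b)→(q0,a,L)
state=q0 head=-1 tape=b[b]acc   (q0,b)→(q0,a,R)
state=q0 head=0 tape=ba[a]cc   (q0,a)→(q0,_,L)
state=q0 head=-1 tape=b[a]_cc   (q0,a)→(q0,_,L)
state=q0 head=-2 tape=[b]__cc   (q0,b)→(q0,a,R)
state=q0 head=-1 tape=a[_]_cc   (q0,_)→(q2,c,R)
state=q2 head=0 tape=ac[_]cc   (q2,_)→(q2,b,L)
state=q2 head=-1 tape=a[c]bcc   (q2,c)→(q1,_,L)
state=q1 head=-2 tape=[a]_bcc
After 14 steps: state q1, head at -2, tape a_bcc.

state q1, head at -2, tape a_bcc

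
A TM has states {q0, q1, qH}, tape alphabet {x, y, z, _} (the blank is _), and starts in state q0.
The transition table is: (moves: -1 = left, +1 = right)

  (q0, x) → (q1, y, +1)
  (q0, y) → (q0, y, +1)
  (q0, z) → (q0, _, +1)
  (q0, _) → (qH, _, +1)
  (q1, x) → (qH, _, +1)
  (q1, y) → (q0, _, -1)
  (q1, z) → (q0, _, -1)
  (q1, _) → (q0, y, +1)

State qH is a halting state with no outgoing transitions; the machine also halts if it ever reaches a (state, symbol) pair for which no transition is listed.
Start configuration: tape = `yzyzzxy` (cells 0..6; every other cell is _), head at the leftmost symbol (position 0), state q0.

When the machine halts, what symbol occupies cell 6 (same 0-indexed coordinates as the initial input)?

q0 | [y]zyzzxy_   read y → write y, move +1, go to q0
q0 | y[z]yzzxy_   read z → write _, move +1, go to q0
q0 | y_[y]zzxy_   read y → write y, move +1, go to q0
q0 | y_y[z]zxy_   read z → write _, move +1, go to q0
q0 | y_y_[z]xy_   read z → write _, move +1, go to q0
q0 | y_y__[x]y_   read x → write y, move +1, go to q1
q1 | y_y__y[y]_   read y → write _, move -1, go to q0
q0 | y_y__[y]__   read y → write y, move +1, go to q0
q0 | y_y__y[_]_   read _ → write _, move +1, go to qH
qH | y_y__y_[_]
Cell 6 holds _ when M halts.

_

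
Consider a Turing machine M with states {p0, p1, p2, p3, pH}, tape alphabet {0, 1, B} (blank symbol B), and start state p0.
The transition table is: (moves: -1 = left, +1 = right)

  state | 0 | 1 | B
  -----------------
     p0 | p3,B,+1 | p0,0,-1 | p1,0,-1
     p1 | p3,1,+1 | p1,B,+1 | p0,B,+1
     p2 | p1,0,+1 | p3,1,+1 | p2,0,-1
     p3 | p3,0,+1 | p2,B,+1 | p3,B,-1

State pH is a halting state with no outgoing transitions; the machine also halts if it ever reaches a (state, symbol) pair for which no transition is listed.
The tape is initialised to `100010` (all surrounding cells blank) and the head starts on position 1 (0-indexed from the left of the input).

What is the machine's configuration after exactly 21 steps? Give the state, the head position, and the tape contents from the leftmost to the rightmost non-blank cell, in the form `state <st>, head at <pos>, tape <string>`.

state=p0 head=1 tape=1[0]0010BBB   (p0,0)→(p3,B,+1)
state=p3 head=2 tape=1B[0]010BBB   (p3,0)→(p3,0,+1)
state=p3 head=3 tape=1B0[0]10BBB   (p3,0)→(p3,0,+1)
state=p3 head=4 tape=1B00[1]0BBB   (p3,1)→(p2,B,+1)
state=p2 head=5 tape=1B00B[0]BBB   (p2,0)→(p1,0,+1)
state=p1 head=6 tape=1B00B0[B]BB   (p1,B)→(p0,B,+1)
state=p0 head=7 tape=1B00B0B[B]B   (p0,B)→(p1,0,-1)
state=p1 head=6 tape=1B00B0[B]0B   (p1,B)→(p0,B,+1)
state=p0 head=7 tape=1B00B0B[0]B   (p0,0)→(p3,B,+1)
state=p3 head=8 tape=1B00B0BB[B]   (p3,B)→(p3,B,-1)
state=p3 head=7 tape=1B00B0B[B]B   (p3,B)→(p3,B,-1)
state=p3 head=6 tape=1B00B0[B]BB   (p3,B)→(p3,B,-1)
state=p3 head=5 tape=1B00B[0]BBB   (p3,0)→(p3,0,+1)
state=p3 head=6 tape=1B00B0[B]BB   (p3,B)→(p3,B,-1)
state=p3 head=5 tape=1B00B[0]BBB   (p3,0)→(p3,0,+1)
state=p3 head=6 tape=1B00B0[B]BB   (p3,B)→(p3,B,-1)
state=p3 head=5 tape=1B00B[0]BBB   (p3,0)→(p3,0,+1)
state=p3 head=6 tape=1B00B0[B]BB   (p3,B)→(p3,B,-1)
state=p3 head=5 tape=1B00B[0]BBB   (p3,0)→(p3,0,+1)
state=p3 head=6 tape=1B00B0[B]BB   (p3,B)→(p3,B,-1)
state=p3 head=5 tape=1B00B[0]BBB   (p3,0)→(p3,0,+1)
state=p3 head=6 tape=1B00B0[B]BB
After 21 steps: state p3, head at 6, tape 1B00B0.

state p3, head at 6, tape 1B00B0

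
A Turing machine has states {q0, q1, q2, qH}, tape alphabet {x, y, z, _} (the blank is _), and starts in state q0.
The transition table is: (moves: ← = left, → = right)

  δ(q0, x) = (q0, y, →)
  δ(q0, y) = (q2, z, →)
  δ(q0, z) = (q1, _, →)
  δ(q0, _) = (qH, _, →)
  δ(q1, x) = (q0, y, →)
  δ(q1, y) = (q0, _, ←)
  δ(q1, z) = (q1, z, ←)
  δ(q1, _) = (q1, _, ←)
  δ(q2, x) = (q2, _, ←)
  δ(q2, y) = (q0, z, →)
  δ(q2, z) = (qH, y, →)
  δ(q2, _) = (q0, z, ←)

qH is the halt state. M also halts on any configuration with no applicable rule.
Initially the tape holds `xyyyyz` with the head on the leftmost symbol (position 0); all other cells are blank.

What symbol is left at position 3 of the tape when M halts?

z

q0 | _[x]yyyyz_   read x → write y, move →, go to q0
q0 | _y[y]yyyz_   read y → write z, move →, go to q2
q2 | _yz[y]yyz_   read y → write z, move →, go to q0
q0 | _yzz[y]yz_   read y → write z, move →, go to q2
q2 | _yzzz[y]z_   read y → write z, move →, go to q0
q0 | _yzzzz[z]_   read z → write _, move →, go to q1
q1 | _yzzzz_[_]   read _ → write _, move ←, go to q1
q1 | _yzzzz[_]_   read _ → write _, move ←, go to q1
q1 | _yzzz[z]__   read z → write z, move ←, go to q1
q1 | _yzz[z]z__   read z → write z, move ←, go to q1
q1 | _yz[z]zz__   read z → write z, move ←, go to q1
q1 | _y[z]zzz__   read z → write z, move ←, go to q1
q1 | _[y]zzzz__   read y → write _, move ←, go to q0
q0 | [_]_zzzz__   read _ → write _, move →, go to qH
qH | _[_]zzzz__
Cell 3 holds z when M halts.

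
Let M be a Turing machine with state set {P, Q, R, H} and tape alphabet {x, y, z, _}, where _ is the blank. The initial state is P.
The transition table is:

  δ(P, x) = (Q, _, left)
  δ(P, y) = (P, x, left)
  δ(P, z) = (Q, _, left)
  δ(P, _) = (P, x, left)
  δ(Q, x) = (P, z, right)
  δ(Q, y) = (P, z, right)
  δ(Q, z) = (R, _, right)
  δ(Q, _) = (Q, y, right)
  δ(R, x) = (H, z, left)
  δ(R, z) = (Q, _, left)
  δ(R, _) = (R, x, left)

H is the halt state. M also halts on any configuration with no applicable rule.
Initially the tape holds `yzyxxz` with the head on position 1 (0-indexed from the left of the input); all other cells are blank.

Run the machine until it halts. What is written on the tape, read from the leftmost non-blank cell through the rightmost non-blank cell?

P | __y[z]yxxz   read z → write _, move left, go to Q
Q | __[y]_yxxz   read y → write z, move right, go to P
P | __z[_]yxxz   read _ → write x, move left, go to P
P | __[z]xyxxz   read z → write _, move left, go to Q
Q | _[_]_xyxxz   read _ → write y, move right, go to Q
Q | _y[_]xyxxz   read _ → write y, move right, go to Q
Q | _yy[x]yxxz   read x → write z, move right, go to P
P | _yyz[y]xxz   read y → write x, move left, go to P
P | _yy[z]xxxz   read z → write _, move left, go to Q
Q | _y[y]_xxxz   read y → write z, move right, go to P
P | _yz[_]xxxz   read _ → write x, move left, go to P
P | _y[z]xxxxz   read z → write _, move left, go to Q
Q | _[y]_xxxxz   read y → write z, move right, go to P
P | _z[_]xxxxz   read _ → write x, move left, go to P
P | _[z]xxxxxz   read z → write _, move left, go to Q
Q | [_]_xxxxxz   read _ → write y, move right, go to Q
Q | y[_]xxxxxz   read _ → write y, move right, go to Q
Q | yy[x]xxxxz   read x → write z, move right, go to P
P | yyz[x]xxxz   read x → write _, move left, go to Q
Q | yy[z]_xxxz   read z → write _, move right, go to R
R | yy_[_]xxxz   read _ → write x, move left, go to R
R | yy[_]xxxxz   read _ → write x, move left, go to R
R | y[y]xxxxxz
The non-blank tape span at halt is yyxxxxxz.

yyxxxxxz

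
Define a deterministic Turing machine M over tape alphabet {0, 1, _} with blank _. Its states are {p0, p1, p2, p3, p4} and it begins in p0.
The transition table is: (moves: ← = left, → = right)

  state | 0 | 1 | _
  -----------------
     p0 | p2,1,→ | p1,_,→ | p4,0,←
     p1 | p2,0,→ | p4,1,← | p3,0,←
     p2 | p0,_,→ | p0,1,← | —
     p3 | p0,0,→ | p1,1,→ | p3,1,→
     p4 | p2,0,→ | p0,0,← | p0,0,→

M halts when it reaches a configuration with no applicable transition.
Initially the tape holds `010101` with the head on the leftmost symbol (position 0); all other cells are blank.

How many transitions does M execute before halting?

p0 | [0]10101____   read 0 → write 1, move →, go to p2
p2 | 1[1]0101____   read 1 → write 1, move ←, go to p0
p0 | [1]10101____   read 1 → write _, move →, go to p1
p1 | _[1]0101____   read 1 → write 1, move ←, go to p4
p4 | [_]10101____   read _ → write 0, move →, go to p0
p0 | 0[1]0101____   read 1 → write _, move →, go to p1
p1 | 0_[0]101____   read 0 → write 0, move →, go to p2
p2 | 0_0[1]01____   read 1 → write 1, move ←, go to p0
p0 | 0_[0]101____   read 0 → write 1, move →, go to p2
p2 | 0_1[1]01____   read 1 → write 1, move ←, go to p0
p0 | 0_[1]101____   read 1 → write _, move →, go to p1
p1 | 0__[1]01____   read 1 → write 1, move ←, go to p4
p4 | 0_[_]101____   read _ → write 0, move →, go to p0
p0 | 0_0[1]01____   read 1 → write _, move →, go to p1
p1 | 0_0_[0]1____   read 0 → write 0, move →, go to p2
p2 | 0_0_0[1]____   read 1 → write 1, move ←, go to p0
p0 | 0_0_[0]1____   read 0 → write 1, move →, go to p2
p2 | 0_0_1[1]____   read 1 → write 1, move ←, go to p0
p0 | 0_0_[1]1____   read 1 → write _, move →, go to p1
p1 | 0_0__[1]____   read 1 → write 1, move ←, go to p4
p4 | 0_0_[_]1____   read _ → write 0, move →, go to p0
p0 | 0_0_0[1]____   read 1 → write _, move →, go to p1
p1 | 0_0_0_[_]___   read _ → write 0, move ←, go to p3
p3 | 0_0_0[_]0___   read _ → write 1, move →, go to p3
p3 | 0_0_01[0]___   read 0 → write 0, move →, go to p0
p0 | 0_0_010[_]__   read _ → write 0, move ←, go to p4
p4 | 0_0_01[0]0__   read 0 → write 0, move →, go to p2
p2 | 0_0_010[0]__   read 0 → write _, move →, go to p0
p0 | 0_0_010_[_]_   read _ → write 0, move ←, go to p4
p4 | 0_0_010[_]0_   read _ → write 0, move →, go to p0
p0 | 0_0_0100[0]_   read 0 → write 1, move →, go to p2
p2 | 0_0_01001[_]
M halts after 31 transitions.

31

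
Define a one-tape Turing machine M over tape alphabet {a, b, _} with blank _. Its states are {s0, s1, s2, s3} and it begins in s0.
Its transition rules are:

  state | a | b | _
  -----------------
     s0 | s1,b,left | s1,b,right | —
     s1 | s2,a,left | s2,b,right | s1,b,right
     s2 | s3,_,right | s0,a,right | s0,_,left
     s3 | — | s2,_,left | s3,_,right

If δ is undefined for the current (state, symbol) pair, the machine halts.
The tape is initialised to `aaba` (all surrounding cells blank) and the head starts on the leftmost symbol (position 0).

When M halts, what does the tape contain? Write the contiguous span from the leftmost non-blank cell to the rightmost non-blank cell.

state=s0 head=0 tape=___[a]aba   (s0,a)→(s1,b,left)
state=s1 head=-1 tape=__[_]baba   (s1,_)→(s1,b,right)
state=s1 head=0 tape=__b[b]aba   (s1,b)→(s2,b,right)
state=s2 head=1 tape=__bb[a]ba   (s2,a)→(s3,_,right)
state=s3 head=2 tape=__bb_[b]a   (s3,b)→(s2,_,left)
state=s2 head=1 tape=__bb[_]_a   (s2,_)→(s0,_,left)
state=s0 head=0 tape=__b[b]__a   (s0,b)→(s1,b,right)
state=s1 head=1 tape=__bb[_]_a   (s1,_)→(s1,b,right)
state=s1 head=2 tape=__bbb[_]a   (s1,_)→(s1,b,right)
state=s1 head=3 tape=__bbbb[a]   (s1,a)→(s2,a,left)
state=s2 head=2 tape=__bbb[b]a   (s2,b)→(s0,a,right)
state=s0 head=3 tape=__bbba[a]   (s0,a)→(s1,b,left)
state=s1 head=2 tape=__bbb[a]b   (s1,a)→(s2,a,left)
state=s2 head=1 tape=__bb[b]ab   (s2,b)→(s0,a,right)
state=s0 head=2 tape=__bba[a]b   (s0,a)→(s1,b,left)
state=s1 head=1 tape=__bb[a]bb   (s1,a)→(s2,a,left)
state=s2 head=0 tape=__b[b]abb   (s2,b)→(s0,a,right)
state=s0 head=1 tape=__ba[a]bb   (s0,a)→(s1,b,left)
state=s1 head=0 tape=__b[a]bbb   (s1,a)→(s2,a,left)
state=s2 head=-1 tape=__[b]abbb   (s2,b)→(s0,a,right)
state=s0 head=0 tape=__a[a]bbb   (s0,a)→(s1,b,left)
state=s1 head=-1 tape=__[a]bbbb   (s1,a)→(s2,a,left)
state=s2 head=-2 tape=_[_]abbbb   (s2,_)→(s0,_,left)
state=s0 head=-3 tape=[_]_abbbb
The non-blank tape span at halt is abbbb.

abbbb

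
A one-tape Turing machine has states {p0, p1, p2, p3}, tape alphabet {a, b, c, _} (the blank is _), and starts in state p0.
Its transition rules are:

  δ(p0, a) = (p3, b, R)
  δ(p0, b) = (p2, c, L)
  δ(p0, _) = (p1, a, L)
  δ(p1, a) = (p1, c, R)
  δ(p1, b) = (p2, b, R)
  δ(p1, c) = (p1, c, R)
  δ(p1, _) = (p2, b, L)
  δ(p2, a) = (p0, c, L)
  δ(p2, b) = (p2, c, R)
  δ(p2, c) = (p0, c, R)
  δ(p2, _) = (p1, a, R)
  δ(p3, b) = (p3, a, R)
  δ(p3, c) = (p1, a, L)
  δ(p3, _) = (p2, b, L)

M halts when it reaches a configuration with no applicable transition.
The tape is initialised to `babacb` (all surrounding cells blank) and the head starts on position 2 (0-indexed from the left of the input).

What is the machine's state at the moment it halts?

p0

state=p0 head=2 tape=_ba[b]acb__   (p0,b)→(p2,c,L)
state=p2 head=1 tape=_b[a]cacb__   (p2,a)→(p0,c,L)
state=p0 head=0 tape=_[b]ccacb__   (p0,b)→(p2,c,L)
state=p2 head=-1 tape=[_]cccacb__   (p2,_)→(p1,a,R)
state=p1 head=0 tape=a[c]ccacb__   (p1,c)→(p1,c,R)
state=p1 head=1 tape=ac[c]cacb__   (p1,c)→(p1,c,R)
state=p1 head=2 tape=acc[c]acb__   (p1,c)→(p1,c,R)
state=p1 head=3 tape=accc[a]cb__   (p1,a)→(p1,c,R)
state=p1 head=4 tape=acccc[c]b__   (p1,c)→(p1,c,R)
state=p1 head=5 tape=accccc[b]__   (p1,b)→(p2,b,R)
state=p2 head=6 tape=acccccb[_]_   (p2,_)→(p1,a,R)
state=p1 head=7 tape=acccccba[_]   (p1,_)→(p2,b,L)
state=p2 head=6 tape=acccccb[a]b   (p2,a)→(p0,c,L)
state=p0 head=5 tape=accccc[b]cb   (p0,b)→(p2,c,L)
state=p2 head=4 tape=acccc[c]ccb   (p2,c)→(p0,c,R)
state=p0 head=5 tape=accccc[c]cb
No transition is defined for (p0, c); M halts in state p0.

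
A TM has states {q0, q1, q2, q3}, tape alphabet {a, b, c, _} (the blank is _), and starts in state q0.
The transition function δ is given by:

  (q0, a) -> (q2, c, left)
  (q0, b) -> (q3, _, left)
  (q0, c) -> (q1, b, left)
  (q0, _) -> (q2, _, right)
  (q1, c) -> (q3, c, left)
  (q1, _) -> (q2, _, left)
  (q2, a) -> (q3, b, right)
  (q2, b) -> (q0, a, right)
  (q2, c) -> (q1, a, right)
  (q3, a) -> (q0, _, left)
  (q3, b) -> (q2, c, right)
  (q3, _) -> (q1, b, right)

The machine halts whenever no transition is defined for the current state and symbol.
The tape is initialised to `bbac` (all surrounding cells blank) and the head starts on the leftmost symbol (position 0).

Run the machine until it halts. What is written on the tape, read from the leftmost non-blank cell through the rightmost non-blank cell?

state=q0 head=0 tape=_[b]bac   (q0,b)→(q3,_,left)
state=q3 head=-1 tape=[_]_bac   (q3,_)→(q1,b,right)
state=q1 head=0 tape=b[_]bac   (q1,_)→(q2,_,left)
state=q2 head=-1 tape=[b]_bac   (q2,b)→(q0,a,right)
state=q0 head=0 tape=a[_]bac   (q0,_)→(q2,_,right)
state=q2 head=1 tape=a_[b]ac   (q2,b)→(q0,a,right)
state=q0 head=2 tape=a_a[a]c   (q0,a)→(q2,c,left)
state=q2 head=1 tape=a_[a]cc   (q2,a)→(q3,b,right)
state=q3 head=2 tape=a_b[c]c
The non-blank tape span at halt is a_bcc.

a_bcc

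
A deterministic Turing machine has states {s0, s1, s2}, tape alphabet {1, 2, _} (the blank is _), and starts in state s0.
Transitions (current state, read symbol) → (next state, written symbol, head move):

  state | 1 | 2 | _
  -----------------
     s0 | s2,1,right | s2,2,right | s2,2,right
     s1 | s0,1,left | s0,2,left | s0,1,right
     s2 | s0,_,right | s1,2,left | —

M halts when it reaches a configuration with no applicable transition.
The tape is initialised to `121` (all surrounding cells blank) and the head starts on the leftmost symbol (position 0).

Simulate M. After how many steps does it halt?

8

state=s0 head=0 tape=_[1]21__   (s0,1)→(s2,1,right)
state=s2 head=1 tape=_1[2]1__   (s2,2)→(s1,2,left)
state=s1 head=0 tape=_[1]21__   (s1,1)→(s0,1,left)
state=s0 head=-1 tape=[_]121__   (s0,_)→(s2,2,right)
state=s2 head=0 tape=2[1]21__   (s2,1)→(s0,_,right)
state=s0 head=1 tape=2_[2]1__   (s0,2)→(s2,2,right)
state=s2 head=2 tape=2_2[1]__   (s2,1)→(s0,_,right)
state=s0 head=3 tape=2_2_[_]_   (s0,_)→(s2,2,right)
state=s2 head=4 tape=2_2_2[_]
M halts after 8 transitions.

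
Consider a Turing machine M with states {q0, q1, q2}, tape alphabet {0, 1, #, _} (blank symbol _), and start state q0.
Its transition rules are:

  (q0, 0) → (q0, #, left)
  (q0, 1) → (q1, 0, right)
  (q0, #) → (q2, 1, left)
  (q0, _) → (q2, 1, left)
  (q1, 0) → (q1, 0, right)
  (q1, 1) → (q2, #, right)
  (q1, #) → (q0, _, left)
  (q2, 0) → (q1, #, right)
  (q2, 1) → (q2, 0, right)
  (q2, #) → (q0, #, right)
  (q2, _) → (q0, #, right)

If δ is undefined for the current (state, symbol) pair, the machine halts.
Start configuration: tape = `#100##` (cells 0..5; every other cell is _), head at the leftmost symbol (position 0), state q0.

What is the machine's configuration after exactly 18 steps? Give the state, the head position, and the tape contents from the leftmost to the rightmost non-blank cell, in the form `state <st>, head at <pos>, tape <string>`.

q0 | _[#]100##   read # → write 1, move left, go to q2
q2 | [_]1100##   read _ → write #, move right, go to q0
q0 | #[1]100##   read 1 → write 0, move right, go to q1
q1 | #0[1]00##   read 1 → write #, move right, go to q2
q2 | #0#[0]0##   read 0 → write #, move right, go to q1
q1 | #0##[0]##   read 0 → write 0, move right, go to q1
q1 | #0##0[#]#   read # → write _, move left, go to q0
q0 | #0##[0]_#   read 0 → write #, move left, go to q0
q0 | #0#[#]#_#   read # → write 1, move left, go to q2
q2 | #0[#]1#_#   read # → write #, move right, go to q0
q0 | #0#[1]#_#   read 1 → write 0, move right, go to q1
q1 | #0#0[#]_#   read # → write _, move left, go to q0
q0 | #0#[0]__#   read 0 → write #, move left, go to q0
q0 | #0[#]#__#   read # → write 1, move left, go to q2
q2 | #[0]1#__#   read 0 → write #, move right, go to q1
q1 | ##[1]#__#   read 1 → write #, move right, go to q2
q2 | ###[#]__#   read # → write #, move right, go to q0
q0 | ####[_]_#   read _ → write 1, move left, go to q2
q2 | ###[#]1_#
After 18 steps: state q2, head at 2, tape ####1_#.

state q2, head at 2, tape ####1_#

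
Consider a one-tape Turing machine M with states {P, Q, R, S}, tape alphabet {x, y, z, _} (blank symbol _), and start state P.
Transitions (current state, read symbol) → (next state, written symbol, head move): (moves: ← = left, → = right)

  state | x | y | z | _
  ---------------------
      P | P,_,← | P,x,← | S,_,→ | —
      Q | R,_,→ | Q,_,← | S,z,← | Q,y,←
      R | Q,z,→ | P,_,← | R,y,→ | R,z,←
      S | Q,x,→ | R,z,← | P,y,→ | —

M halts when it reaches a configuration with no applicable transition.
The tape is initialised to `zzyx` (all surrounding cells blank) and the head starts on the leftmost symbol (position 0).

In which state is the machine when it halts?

state=P head=0 tape=[z]zyx   (P,z)→(S,_,→)
state=S head=1 tape=_[z]yx   (S,z)→(P,y,→)
state=P head=2 tape=_y[y]x   (P,y)→(P,x,←)
state=P head=1 tape=_[y]xx   (P,y)→(P,x,←)
state=P head=0 tape=[_]xxx
No transition is defined for (P, _); M halts in state P.

P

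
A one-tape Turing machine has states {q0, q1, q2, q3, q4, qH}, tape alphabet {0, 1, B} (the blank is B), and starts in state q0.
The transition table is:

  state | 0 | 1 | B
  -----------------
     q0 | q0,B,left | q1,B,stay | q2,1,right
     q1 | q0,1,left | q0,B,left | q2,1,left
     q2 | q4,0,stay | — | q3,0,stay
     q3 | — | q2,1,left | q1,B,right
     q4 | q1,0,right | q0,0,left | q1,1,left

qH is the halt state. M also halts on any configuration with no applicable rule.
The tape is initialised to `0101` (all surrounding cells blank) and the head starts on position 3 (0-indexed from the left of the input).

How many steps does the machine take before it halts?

q0 | B010[1]   read 1 → write B, move stay, go to q1
q1 | B010[B]   read B → write 1, move left, go to q2
q2 | B01[0]1   read 0 → write 0, move stay, go to q4
q4 | B01[0]1   read 0 → write 0, move right, go to q1
q1 | B010[1]   read 1 → write B, move left, go to q0
q0 | B01[0]B   read 0 → write B, move left, go to q0
q0 | B0[1]BB   read 1 → write B, move stay, go to q1
q1 | B0[B]BB   read B → write 1, move left, go to q2
q2 | B[0]1BB   read 0 → write 0, move stay, go to q4
q4 | B[0]1BB   read 0 → write 0, move right, go to q1
q1 | B0[1]BB   read 1 → write B, move left, go to q0
q0 | B[0]BBB   read 0 → write B, move left, go to q0
q0 | [B]BBBB   read B → write 1, move right, go to q2
q2 | 1[B]BBB   read B → write 0, move stay, go to q3
q3 | 1[0]BBB
M halts after 14 transitions.

14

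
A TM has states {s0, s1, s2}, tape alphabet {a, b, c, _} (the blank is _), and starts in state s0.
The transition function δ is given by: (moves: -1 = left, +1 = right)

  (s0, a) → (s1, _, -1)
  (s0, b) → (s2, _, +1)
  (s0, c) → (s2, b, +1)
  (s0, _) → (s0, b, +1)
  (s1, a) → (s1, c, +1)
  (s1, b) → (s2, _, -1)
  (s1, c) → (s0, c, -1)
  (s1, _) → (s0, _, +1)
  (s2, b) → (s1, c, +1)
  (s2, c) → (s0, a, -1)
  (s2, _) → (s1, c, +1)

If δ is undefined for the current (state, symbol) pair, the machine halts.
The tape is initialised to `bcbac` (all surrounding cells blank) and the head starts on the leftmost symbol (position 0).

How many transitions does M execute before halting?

9

s0 | _[b]cbac   read b → write _, move +1, go to s2
s2 | __[c]bac   read c → write a, move -1, go to s0
s0 | _[_]abac   read _ → write b, move +1, go to s0
s0 | _b[a]bac   read a → write _, move -1, go to s1
s1 | _[b]_bac   read b → write _, move -1, go to s2
s2 | [_]__bac   read _ → write c, move +1, go to s1
s1 | c[_]_bac   read _ → write _, move +1, go to s0
s0 | c_[_]bac   read _ → write b, move +1, go to s0
s0 | c_b[b]ac   read b → write _, move +1, go to s2
s2 | c_b_[a]c
M halts after 9 transitions.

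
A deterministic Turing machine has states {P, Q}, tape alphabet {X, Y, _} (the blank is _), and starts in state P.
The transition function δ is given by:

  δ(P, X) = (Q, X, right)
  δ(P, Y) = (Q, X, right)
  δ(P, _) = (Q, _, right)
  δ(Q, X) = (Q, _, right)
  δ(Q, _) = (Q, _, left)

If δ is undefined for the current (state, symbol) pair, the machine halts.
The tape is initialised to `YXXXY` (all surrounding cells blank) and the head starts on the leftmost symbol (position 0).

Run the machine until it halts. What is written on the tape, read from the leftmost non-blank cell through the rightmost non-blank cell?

P | [Y]XXXY   read Y → write X, move right, go to Q
Q | X[X]XXY   read X → write _, move right, go to Q
Q | X_[X]XY   read X → write _, move right, go to Q
Q | X__[X]Y   read X → write _, move right, go to Q
Q | X___[Y]
The non-blank tape span at halt is X___Y.

X___Y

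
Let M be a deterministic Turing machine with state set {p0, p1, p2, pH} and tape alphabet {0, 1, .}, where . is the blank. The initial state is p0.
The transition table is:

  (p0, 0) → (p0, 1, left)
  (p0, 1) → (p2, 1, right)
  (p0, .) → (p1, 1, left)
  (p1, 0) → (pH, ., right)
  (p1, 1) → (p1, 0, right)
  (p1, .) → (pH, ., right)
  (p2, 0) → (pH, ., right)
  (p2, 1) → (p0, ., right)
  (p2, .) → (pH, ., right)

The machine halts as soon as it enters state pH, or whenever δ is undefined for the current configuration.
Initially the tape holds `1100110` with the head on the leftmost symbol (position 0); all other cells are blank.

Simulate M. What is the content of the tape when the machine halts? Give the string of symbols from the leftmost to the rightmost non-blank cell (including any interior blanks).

000.110

p0 | [1]100110   read 1 → write 1, move right, go to p2
p2 | 1[1]00110   read 1 → write ., move right, go to p0
p0 | 1.[0]0110   read 0 → write 1, move left, go to p0
p0 | 1[.]10110   read . → write 1, move left, go to p1
p1 | [1]110110   read 1 → write 0, move right, go to p1
p1 | 0[1]10110   read 1 → write 0, move right, go to p1
p1 | 00[1]0110   read 1 → write 0, move right, go to p1
p1 | 000[0]110   read 0 → write ., move right, go to pH
pH | 000.[1]10
The non-blank tape span at halt is 000.110.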